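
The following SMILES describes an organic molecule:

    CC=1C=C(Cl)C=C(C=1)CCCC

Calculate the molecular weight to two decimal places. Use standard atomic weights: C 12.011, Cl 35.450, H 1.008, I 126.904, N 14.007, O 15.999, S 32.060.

182.69 g/mol

First, the molecular formula is C11H15Cl (counting implicit H from valence).
  C: 11 × 12.011 = 132.121
  Cl: 1 × 35.450 = 35.450
  H: 15 × 1.008 = 15.120
Sum: 11×12.011 + 1×35.450 + 15×1.008 = 182.691 → 182.69 g/mol.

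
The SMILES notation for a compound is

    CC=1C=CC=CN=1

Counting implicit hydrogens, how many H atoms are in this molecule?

7

Walk through each heavy atom and fill implicit hydrogens from standard valence (C 4, N 3, O 2, S 2, halogen 1):
  atom 1: C, bond orders sum to 1 (valence 4) → 3 H
  atom 2: C, bond orders sum to 4 (valence 4) → 0 H
  atom 3: C, bond orders sum to 3 (valence 4) → 1 H
  atom 4: C, bond orders sum to 3 (valence 4) → 1 H
  atom 5: C, bond orders sum to 3 (valence 4) → 1 H
  atom 6: C, bond orders sum to 3 (valence 4) → 1 H
  atom 7: N, bond orders sum to 3 (valence 3) → 0 H
Total hydrogens: 7.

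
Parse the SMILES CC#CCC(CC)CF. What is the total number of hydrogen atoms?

Walk through each heavy atom and fill implicit hydrogens from standard valence (C 4, N 3, O 2, S 2, halogen 1):
  atom 1: C, bond orders sum to 1 (valence 4) → 3 H
  atom 2: C, bond orders sum to 4 (valence 4) → 0 H
  atom 3: C, bond orders sum to 4 (valence 4) → 0 H
  atom 4: C, bond orders sum to 2 (valence 4) → 2 H
  atom 5: C, bond orders sum to 3 (valence 4) → 1 H
  atom 6: C, bond orders sum to 2 (valence 4) → 2 H
  atom 7: C, bond orders sum to 1 (valence 4) → 3 H
  atom 8: C, bond orders sum to 2 (valence 4) → 2 H
  atom 9: F (halogen, monovalent) → 0 H
Total hydrogens: 13.

13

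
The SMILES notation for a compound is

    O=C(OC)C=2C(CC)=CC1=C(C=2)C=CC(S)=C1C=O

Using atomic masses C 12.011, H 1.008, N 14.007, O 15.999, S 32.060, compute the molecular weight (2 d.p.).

274.33 g/mol

First, the molecular formula is C15H14O3S (counting implicit H from valence).
  C: 15 × 12.011 = 180.165
  H: 14 × 1.008 = 14.112
  O: 3 × 15.999 = 47.997
  S: 1 × 32.060 = 32.060
Sum: 15×12.011 + 14×1.008 + 3×15.999 + 1×32.060 = 274.334 → 274.33 g/mol.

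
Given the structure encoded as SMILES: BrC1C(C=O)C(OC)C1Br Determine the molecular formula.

C6H8Br2O2

Walk through each heavy atom and fill implicit hydrogens from standard valence (C 4, N 3, O 2, S 2, halogen 1):
  atom 1: Br (halogen, monovalent) → 0 H
  atom 2: C, bond orders sum to 3 (valence 4) → 1 H
  atom 3: C, bond orders sum to 3 (valence 4) → 1 H
  atom 4: C, bond orders sum to 3 (valence 4) → 1 H
  atom 5: O, bond orders sum to 2 (valence 2) → 0 H
  atom 6: C, bond orders sum to 3 (valence 4) → 1 H
  atom 7: O, bond orders sum to 2 (valence 2) → 0 H
  atom 8: C, bond orders sum to 1 (valence 4) → 3 H
  atom 9: C, bond orders sum to 3 (valence 4) → 1 H
  atom 10: Br (halogen, monovalent) → 0 H
Totals → C:6, H:8, Br:2, O:2.
In Hill order: C6H8Br2O2.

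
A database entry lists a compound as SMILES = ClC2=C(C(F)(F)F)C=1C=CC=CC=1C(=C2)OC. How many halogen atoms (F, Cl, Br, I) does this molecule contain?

4

Halogen atoms appear at heavy-atom positions 1, 5, 6, 7 (1×Cl, 3×F).
Other groups present: 1 ether.
Halogen count: 4.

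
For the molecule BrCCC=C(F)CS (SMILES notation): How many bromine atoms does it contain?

Scan the SMILES for Br atoms (remember two-letter symbols like Cl and Br are single atoms).
Bromine count: 1.

1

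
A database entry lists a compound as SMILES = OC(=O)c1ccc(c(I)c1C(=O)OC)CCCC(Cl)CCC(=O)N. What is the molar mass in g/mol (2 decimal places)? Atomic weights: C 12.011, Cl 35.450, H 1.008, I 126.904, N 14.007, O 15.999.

467.68 g/mol

First, the molecular formula is C16H19ClINO5 (counting implicit H from valence).
  C: 16 × 12.011 = 192.176
  Cl: 1 × 35.450 = 35.450
  H: 19 × 1.008 = 19.152
  I: 1 × 126.904 = 126.904
  N: 1 × 14.007 = 14.007
  O: 5 × 15.999 = 79.995
Sum: 16×12.011 + 1×35.450 + 19×1.008 + 1×126.904 + 1×14.007 + 5×15.999 = 467.684 → 467.68 g/mol.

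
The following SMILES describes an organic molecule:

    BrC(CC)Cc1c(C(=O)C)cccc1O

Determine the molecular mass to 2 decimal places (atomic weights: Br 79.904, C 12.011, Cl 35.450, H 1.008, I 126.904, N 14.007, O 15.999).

271.15 g/mol

First, the molecular formula is C12H15BrO2 (counting implicit H from valence).
  Br: 1 × 79.904 = 79.904
  C: 12 × 12.011 = 144.132
  H: 15 × 1.008 = 15.120
  O: 2 × 15.999 = 31.998
Sum: 1×79.904 + 12×12.011 + 15×1.008 + 2×15.999 = 271.154 → 271.15 g/mol.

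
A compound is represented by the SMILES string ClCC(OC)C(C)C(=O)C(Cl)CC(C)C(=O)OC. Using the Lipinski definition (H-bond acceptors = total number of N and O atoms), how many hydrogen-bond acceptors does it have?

4

N atoms: 0; O atoms: 4.
Lipinski HBA = 0 + 4 = 4.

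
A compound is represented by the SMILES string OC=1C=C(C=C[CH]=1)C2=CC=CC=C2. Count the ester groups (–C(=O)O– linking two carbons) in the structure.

Scan the SMILES for the ester motif — none present.
Groups that are present: 1 hydroxyl.

0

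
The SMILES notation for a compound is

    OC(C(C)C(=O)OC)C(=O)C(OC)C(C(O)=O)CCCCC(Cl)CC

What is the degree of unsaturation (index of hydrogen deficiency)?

3

Degree of unsaturation = (number of rings) + (number of π bonds).
Ring closures in the SMILES: 0.
π bonds: 3 double bonds (each 1 DoU) → 3 DoU from unsaturation.
Total DoU = 0 + 3 = 3.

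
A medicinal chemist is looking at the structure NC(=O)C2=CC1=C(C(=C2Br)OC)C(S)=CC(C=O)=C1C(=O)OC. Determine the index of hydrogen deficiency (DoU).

Molecular formula: C15H12BrNO5S.
DoU = (2C + 2 + N − H − X) / 2, where X is the halogen count and O/S are ignored.
    = (2·15 + 2 + 1 − 12 − 1) / 2 = 20 / 2 = 10.

10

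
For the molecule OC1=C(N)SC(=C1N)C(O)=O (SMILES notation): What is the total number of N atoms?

Scan the SMILES for N atoms (remember two-letter symbols like Cl and Br are single atoms).
Nitrogen count: 2.

2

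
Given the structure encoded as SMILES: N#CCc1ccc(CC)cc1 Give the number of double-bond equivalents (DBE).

6

Molecular formula: C10H11N.
DoU = (2C + 2 + N − H − X) / 2, where X is the halogen count and O/S are ignored.
    = (2·10 + 2 + 1 − 11 − 0) / 2 = 12 / 2 = 6.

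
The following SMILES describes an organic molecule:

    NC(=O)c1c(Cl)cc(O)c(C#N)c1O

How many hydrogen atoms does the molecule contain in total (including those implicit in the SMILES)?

Walk through each heavy atom and fill implicit hydrogens from standard valence (C 4, N 3, O 2, S 2, halogen 1); for lowercase aromatic atoms, an aromatic c carries 1 H when it has two neighbours and 0 H with three, and aromatic n carries 0 H:
  atom 1: N, bond orders sum to 1 (valence 3) → 2 H
  atom 2: C, bond orders sum to 4 (valence 4) → 0 H
  atom 3: O, bond orders sum to 2 (valence 2) → 0 H
  atom 4: aromatic c, 3 neighbours → 0 H
  atom 5: aromatic c, 3 neighbours → 0 H
  atom 6: Cl (halogen, monovalent) → 0 H
  atom 7: aromatic c, 2 neighbours → 1 H
  atom 8: aromatic c, 3 neighbours → 0 H
  atom 9: O, bond orders sum to 1 (valence 2) → 1 H
  atom 10: aromatic c, 3 neighbours → 0 H
  atom 11: C, bond orders sum to 4 (valence 4) → 0 H
  atom 12: N, bond orders sum to 3 (valence 3) → 0 H
  atom 13: aromatic c, 3 neighbours → 0 H
  atom 14: O, bond orders sum to 1 (valence 2) → 1 H
Total hydrogens: 5.

5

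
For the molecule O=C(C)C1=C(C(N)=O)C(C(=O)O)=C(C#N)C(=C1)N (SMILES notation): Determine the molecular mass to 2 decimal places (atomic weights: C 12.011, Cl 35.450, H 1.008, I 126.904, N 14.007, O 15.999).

247.21 g/mol

First, the molecular formula is C11H9N3O4 (counting implicit H from valence).
  C: 11 × 12.011 = 132.121
  H: 9 × 1.008 = 9.072
  N: 3 × 14.007 = 42.021
  O: 4 × 15.999 = 63.996
Sum: 11×12.011 + 9×1.008 + 3×14.007 + 4×15.999 = 247.210 → 247.21 g/mol.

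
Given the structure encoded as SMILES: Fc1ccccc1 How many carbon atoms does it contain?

Count every carbon token in the SMILES (each C, including those in ring-closure positions and inside branches).
Carbon count: 6.

6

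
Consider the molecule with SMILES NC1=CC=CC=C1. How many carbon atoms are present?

6

Count every carbon token in the SMILES (each C, including those in ring-closure positions and inside branches).
Carbon count: 6.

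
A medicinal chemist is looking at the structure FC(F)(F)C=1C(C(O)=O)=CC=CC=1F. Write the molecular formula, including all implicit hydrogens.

Walk through each heavy atom and fill implicit hydrogens from standard valence (C 4, N 3, O 2, S 2, halogen 1):
  atom 1: F (halogen, monovalent) → 0 H
  atom 2: C, bond orders sum to 4 (valence 4) → 0 H
  atom 3: F (halogen, monovalent) → 0 H
  atom 4: F (halogen, monovalent) → 0 H
  atom 5: C, bond orders sum to 4 (valence 4) → 0 H
  atom 6: C, bond orders sum to 4 (valence 4) → 0 H
  atom 7: C, bond orders sum to 4 (valence 4) → 0 H
  atom 8: O, bond orders sum to 1 (valence 2) → 1 H
  atom 9: O, bond orders sum to 2 (valence 2) → 0 H
  atom 10: C, bond orders sum to 3 (valence 4) → 1 H
  atom 11: C, bond orders sum to 3 (valence 4) → 1 H
  atom 12: C, bond orders sum to 3 (valence 4) → 1 H
  atom 13: C, bond orders sum to 4 (valence 4) → 0 H
  atom 14: F (halogen, monovalent) → 0 H
Totals → C:8, H:4, F:4, O:2.

C8H4F4O2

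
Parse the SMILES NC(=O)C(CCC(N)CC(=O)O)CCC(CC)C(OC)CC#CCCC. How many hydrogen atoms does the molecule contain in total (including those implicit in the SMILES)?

Walk through each heavy atom and fill implicit hydrogens from standard valence (C 4, N 3, O 2, S 2, halogen 1):
  atom 1: N, bond orders sum to 1 (valence 3) → 2 H
  atom 2: C, bond orders sum to 4 (valence 4) → 0 H
  atom 3: O, bond orders sum to 2 (valence 2) → 0 H
  atom 4: C, bond orders sum to 3 (valence 4) → 1 H
  atom 5: C, bond orders sum to 2 (valence 4) → 2 H
  atom 6: C, bond orders sum to 2 (valence 4) → 2 H
  atom 7: C, bond orders sum to 3 (valence 4) → 1 H
  atom 8: N, bond orders sum to 1 (valence 3) → 2 H
  atom 9: C, bond orders sum to 2 (valence 4) → 2 H
  atom 10: C, bond orders sum to 4 (valence 4) → 0 H
  atom 11: O, bond orders sum to 2 (valence 2) → 0 H
  atom 12: O, bond orders sum to 1 (valence 2) → 1 H
  atom 13: C, bond orders sum to 2 (valence 4) → 2 H
  atom 14: C, bond orders sum to 2 (valence 4) → 2 H
  atom 15: C, bond orders sum to 3 (valence 4) → 1 H
  atom 16: C, bond orders sum to 2 (valence 4) → 2 H
  atom 17: C, bond orders sum to 1 (valence 4) → 3 H
  atom 18: C, bond orders sum to 3 (valence 4) → 1 H
  atom 19: O, bond orders sum to 2 (valence 2) → 0 H
  atom 20: C, bond orders sum to 1 (valence 4) → 3 H
  atom 21: C, bond orders sum to 2 (valence 4) → 2 H
  atom 22: C, bond orders sum to 4 (valence 4) → 0 H
  atom 23: C, bond orders sum to 4 (valence 4) → 0 H
  atom 24: C, bond orders sum to 2 (valence 4) → 2 H
  atom 25: C, bond orders sum to 2 (valence 4) → 2 H
  atom 26: C, bond orders sum to 1 (valence 4) → 3 H
Total hydrogens: 36.

36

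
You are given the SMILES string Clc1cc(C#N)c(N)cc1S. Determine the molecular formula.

C7H5ClN2S

Walk through each heavy atom and fill implicit hydrogens from standard valence (C 4, N 3, O 2, S 2, halogen 1); for lowercase aromatic atoms, an aromatic c carries 1 H when it has two neighbours and 0 H with three, and aromatic n carries 0 H:
  atom 1: Cl (halogen, monovalent) → 0 H
  atom 2: aromatic c, 3 neighbours → 0 H
  atom 3: aromatic c, 2 neighbours → 1 H
  atom 4: aromatic c, 3 neighbours → 0 H
  atom 5: C, bond orders sum to 4 (valence 4) → 0 H
  atom 6: N, bond orders sum to 3 (valence 3) → 0 H
  atom 7: aromatic c, 3 neighbours → 0 H
  atom 8: N, bond orders sum to 1 (valence 3) → 2 H
  atom 9: aromatic c, 2 neighbours → 1 H
  atom 10: aromatic c, 3 neighbours → 0 H
  atom 11: S, bond orders sum to 1 (valence 2) → 1 H
Totals → C:7, H:5, Cl:1, N:2, S:1.
In Hill order: C7H5ClN2S.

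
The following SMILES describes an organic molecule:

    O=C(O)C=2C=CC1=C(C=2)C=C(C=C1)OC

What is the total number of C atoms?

Count every carbon token in the SMILES (each C, including those in ring-closure positions and inside branches).
Carbon count: 12.

12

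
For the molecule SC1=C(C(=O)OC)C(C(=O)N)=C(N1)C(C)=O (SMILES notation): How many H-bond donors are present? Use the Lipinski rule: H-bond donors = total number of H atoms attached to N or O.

3

Donors: find every N or O and count the H atoms it carries.
  atom 5 (O): bond orders sum to 2 → 0 H
  atom 6 (O): bond orders sum to 2 → 0 H
  atom 10 (O): bond orders sum to 2 → 0 H
  atom 11 (N): bond orders sum to 1 → 2 H
  atom 13 (N): bond orders sum to 2 → 1 H
  atom 16 (O): bond orders sum to 2 → 0 H
Lipinski HBD = 3.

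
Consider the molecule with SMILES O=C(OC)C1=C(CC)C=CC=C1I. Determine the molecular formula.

C10H11IO2

Walk through each heavy atom and fill implicit hydrogens from standard valence (C 4, N 3, O 2, S 2, halogen 1):
  atom 1: O, bond orders sum to 2 (valence 2) → 0 H
  atom 2: C, bond orders sum to 4 (valence 4) → 0 H
  atom 3: O, bond orders sum to 2 (valence 2) → 0 H
  atom 4: C, bond orders sum to 1 (valence 4) → 3 H
  atom 5: C, bond orders sum to 4 (valence 4) → 0 H
  atom 6: C, bond orders sum to 4 (valence 4) → 0 H
  atom 7: C, bond orders sum to 2 (valence 4) → 2 H
  atom 8: C, bond orders sum to 1 (valence 4) → 3 H
  atom 9: C, bond orders sum to 3 (valence 4) → 1 H
  atom 10: C, bond orders sum to 3 (valence 4) → 1 H
  atom 11: C, bond orders sum to 3 (valence 4) → 1 H
  atom 12: C, bond orders sum to 4 (valence 4) → 0 H
  atom 13: I (halogen, monovalent) → 0 H
Totals → C:10, H:11, I:1, O:2.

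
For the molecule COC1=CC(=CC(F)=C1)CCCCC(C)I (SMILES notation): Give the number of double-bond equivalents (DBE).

4

Degree of unsaturation = (number of rings) + (number of π bonds).
Ring closures in the SMILES: 1.
π bonds: 3 double bonds (each 1 DoU) → 3 DoU from unsaturation.
Total DoU = 1 + 3 = 4.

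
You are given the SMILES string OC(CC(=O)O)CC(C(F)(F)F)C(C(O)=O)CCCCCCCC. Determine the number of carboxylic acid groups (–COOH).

The carboxylic acid motif appears at heavy-atom positions 4, 14 in the SMILES.
Other groups present: 1 hydroxyl.
Carboxylic acid count: 2.

2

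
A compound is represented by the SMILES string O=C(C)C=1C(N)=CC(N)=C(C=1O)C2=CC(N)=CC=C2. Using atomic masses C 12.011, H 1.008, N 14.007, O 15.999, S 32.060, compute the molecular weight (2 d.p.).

First, the molecular formula is C14H15N3O2 (counting implicit H from valence).
  C: 14 × 12.011 = 168.154
  H: 15 × 1.008 = 15.120
  N: 3 × 14.007 = 42.021
  O: 2 × 15.999 = 31.998
Sum: 14×12.011 + 15×1.008 + 3×14.007 + 2×15.999 = 257.293 → 257.29 g/mol.

257.29 g/mol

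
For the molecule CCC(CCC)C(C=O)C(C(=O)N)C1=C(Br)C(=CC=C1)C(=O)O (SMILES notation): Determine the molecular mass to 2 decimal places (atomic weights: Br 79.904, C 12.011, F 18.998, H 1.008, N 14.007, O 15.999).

First, the molecular formula is C17H22BrNO4 (counting implicit H from valence).
  Br: 1 × 79.904 = 79.904
  C: 17 × 12.011 = 204.187
  H: 22 × 1.008 = 22.176
  N: 1 × 14.007 = 14.007
  O: 4 × 15.999 = 63.996
Sum: 1×79.904 + 17×12.011 + 22×1.008 + 1×14.007 + 4×15.999 = 384.270 → 384.27 g/mol.

384.27 g/mol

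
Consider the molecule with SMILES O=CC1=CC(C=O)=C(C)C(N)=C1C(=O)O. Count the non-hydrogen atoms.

Every atom symbol written in the SMILES (organic subset) is one heavy atom; implicit H are not written.
Heavy atoms by element → C:10, N:1, O:4.
Total: 15.

15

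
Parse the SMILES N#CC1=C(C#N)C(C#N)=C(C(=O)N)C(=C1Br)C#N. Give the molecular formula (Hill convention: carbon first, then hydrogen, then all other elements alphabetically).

Walk through each heavy atom and fill implicit hydrogens from standard valence (C 4, N 3, O 2, S 2, halogen 1):
  atom 1: N, bond orders sum to 3 (valence 3) → 0 H
  atom 2: C, bond orders sum to 4 (valence 4) → 0 H
  atom 3: C, bond orders sum to 4 (valence 4) → 0 H
  atom 4: C, bond orders sum to 4 (valence 4) → 0 H
  atom 5: C, bond orders sum to 4 (valence 4) → 0 H
  atom 6: N, bond orders sum to 3 (valence 3) → 0 H
  atom 7: C, bond orders sum to 4 (valence 4) → 0 H
  atom 8: C, bond orders sum to 4 (valence 4) → 0 H
  atom 9: N, bond orders sum to 3 (valence 3) → 0 H
  atom 10: C, bond orders sum to 4 (valence 4) → 0 H
  atom 11: C, bond orders sum to 4 (valence 4) → 0 H
  atom 12: O, bond orders sum to 2 (valence 2) → 0 H
  atom 13: N, bond orders sum to 1 (valence 3) → 2 H
  atom 14: C, bond orders sum to 4 (valence 4) → 0 H
  atom 15: C, bond orders sum to 4 (valence 4) → 0 H
  atom 16: Br (halogen, monovalent) → 0 H
  atom 17: C, bond orders sum to 4 (valence 4) → 0 H
  atom 18: N, bond orders sum to 3 (valence 3) → 0 H
Totals → C:11, H:2, Br:1, N:5, O:1.

C11H2BrN5O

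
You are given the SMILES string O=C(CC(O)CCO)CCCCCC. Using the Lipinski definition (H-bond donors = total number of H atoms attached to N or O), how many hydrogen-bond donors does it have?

Donors: find every N or O and count the H atoms it carries.
  atom 1 (O): bond orders sum to 2 → 0 H
  atom 5 (O): bond orders sum to 1 → 1 H
  atom 8 (O): bond orders sum to 1 → 1 H
Lipinski HBD = 2.

2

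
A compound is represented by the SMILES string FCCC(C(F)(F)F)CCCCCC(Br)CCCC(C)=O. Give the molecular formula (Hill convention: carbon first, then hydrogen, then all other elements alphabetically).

C15H25BrF4O

Walk through each heavy atom and fill implicit hydrogens from standard valence (C 4, N 3, O 2, S 2, halogen 1):
  atom 1: F (halogen, monovalent) → 0 H
  atom 2: C, bond orders sum to 2 (valence 4) → 2 H
  atom 3: C, bond orders sum to 2 (valence 4) → 2 H
  atom 4: C, bond orders sum to 3 (valence 4) → 1 H
  atom 5: C, bond orders sum to 4 (valence 4) → 0 H
  atom 6: F (halogen, monovalent) → 0 H
  atom 7: F (halogen, monovalent) → 0 H
  atom 8: F (halogen, monovalent) → 0 H
  atom 9: C, bond orders sum to 2 (valence 4) → 2 H
  atom 10: C, bond orders sum to 2 (valence 4) → 2 H
  atom 11: C, bond orders sum to 2 (valence 4) → 2 H
  atom 12: C, bond orders sum to 2 (valence 4) → 2 H
  atom 13: C, bond orders sum to 2 (valence 4) → 2 H
  atom 14: C, bond orders sum to 3 (valence 4) → 1 H
  atom 15: Br (halogen, monovalent) → 0 H
  atom 16: C, bond orders sum to 2 (valence 4) → 2 H
  atom 17: C, bond orders sum to 2 (valence 4) → 2 H
  atom 18: C, bond orders sum to 2 (valence 4) → 2 H
  atom 19: C, bond orders sum to 4 (valence 4) → 0 H
  atom 20: C, bond orders sum to 1 (valence 4) → 3 H
  atom 21: O, bond orders sum to 2 (valence 2) → 0 H
Totals → C:15, H:25, Br:1, F:4, O:1.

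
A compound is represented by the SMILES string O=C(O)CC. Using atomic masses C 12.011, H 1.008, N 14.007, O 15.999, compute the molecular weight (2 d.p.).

First, the molecular formula is C3H6O2 (counting implicit H from valence).
  C: 3 × 12.011 = 36.033
  H: 6 × 1.008 = 6.048
  O: 2 × 15.999 = 31.998
Sum: 3×12.011 + 6×1.008 + 2×15.999 = 74.079 → 74.08 g/mol.

74.08 g/mol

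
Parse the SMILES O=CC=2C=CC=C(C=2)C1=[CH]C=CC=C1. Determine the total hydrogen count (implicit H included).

Walk through each heavy atom and fill implicit hydrogens from standard valence (C 4, N 3, O 2, S 2, halogen 1):
  atom 1: O, bond orders sum to 2 (valence 2) → 0 H
  atom 2: C, bond orders sum to 3 (valence 4) → 1 H
  atom 3: C, bond orders sum to 4 (valence 4) → 0 H
  atom 4: C, bond orders sum to 3 (valence 4) → 1 H
  atom 5: C, bond orders sum to 3 (valence 4) → 1 H
  atom 6: C, bond orders sum to 3 (valence 4) → 1 H
  atom 7: C, bond orders sum to 4 (valence 4) → 0 H
  atom 8: C, bond orders sum to 3 (valence 4) → 1 H
  atom 9: C, bond orders sum to 4 (valence 4) → 0 H
  atom 10: C with explicit H count 1
  atom 11: C, bond orders sum to 3 (valence 4) → 1 H
  atom 12: C, bond orders sum to 3 (valence 4) → 1 H
  atom 13: C, bond orders sum to 3 (valence 4) → 1 H
  atom 14: C, bond orders sum to 3 (valence 4) → 1 H
Total hydrogens: 10.

10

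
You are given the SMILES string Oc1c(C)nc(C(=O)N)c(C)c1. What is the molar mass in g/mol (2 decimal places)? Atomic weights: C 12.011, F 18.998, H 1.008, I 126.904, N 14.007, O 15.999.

166.18 g/mol

First, the molecular formula is C8H10N2O2 (counting implicit H from valence).
  C: 8 × 12.011 = 96.088
  H: 10 × 1.008 = 10.080
  N: 2 × 14.007 = 28.014
  O: 2 × 15.999 = 31.998
Sum: 8×12.011 + 10×1.008 + 2×14.007 + 2×15.999 = 166.180 → 166.18 g/mol.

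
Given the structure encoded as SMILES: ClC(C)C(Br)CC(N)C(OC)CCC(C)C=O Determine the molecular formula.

Walk through each heavy atom and fill implicit hydrogens from standard valence (C 4, N 3, O 2, S 2, halogen 1):
  atom 1: Cl (halogen, monovalent) → 0 H
  atom 2: C, bond orders sum to 3 (valence 4) → 1 H
  atom 3: C, bond orders sum to 1 (valence 4) → 3 H
  atom 4: C, bond orders sum to 3 (valence 4) → 1 H
  atom 5: Br (halogen, monovalent) → 0 H
  atom 6: C, bond orders sum to 2 (valence 4) → 2 H
  atom 7: C, bond orders sum to 3 (valence 4) → 1 H
  atom 8: N, bond orders sum to 1 (valence 3) → 2 H
  atom 9: C, bond orders sum to 3 (valence 4) → 1 H
  atom 10: O, bond orders sum to 2 (valence 2) → 0 H
  atom 11: C, bond orders sum to 1 (valence 4) → 3 H
  atom 12: C, bond orders sum to 2 (valence 4) → 2 H
  atom 13: C, bond orders sum to 2 (valence 4) → 2 H
  atom 14: C, bond orders sum to 3 (valence 4) → 1 H
  atom 15: C, bond orders sum to 1 (valence 4) → 3 H
  atom 16: C, bond orders sum to 3 (valence 4) → 1 H
  atom 17: O, bond orders sum to 2 (valence 2) → 0 H
Totals → C:12, H:23, Br:1, Cl:1, N:1, O:2.
In Hill order: C12H23BrClNO2.

C12H23BrClNO2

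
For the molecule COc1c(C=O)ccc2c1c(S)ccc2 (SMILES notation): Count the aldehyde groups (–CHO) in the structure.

The aldehyde motif appears at heavy-atom position 5 in the SMILES.
Other groups present: 1 ether, 1 thiol.
Aldehyde count: 1.

1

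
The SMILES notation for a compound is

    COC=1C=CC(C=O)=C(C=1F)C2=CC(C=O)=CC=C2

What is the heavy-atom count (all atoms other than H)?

Every atom symbol written in the SMILES (organic subset) is one heavy atom; implicit H are not written.
Heavy atoms by element → C:15, F:1, O:3.
Total: 19.

19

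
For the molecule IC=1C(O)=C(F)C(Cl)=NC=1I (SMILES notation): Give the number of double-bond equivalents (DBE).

Molecular formula: C5HClFI2NO.
DoU = (2C + 2 + N − H − X) / 2, where X is the halogen count and O/S are ignored.
    = (2·5 + 2 + 1 − 1 − 4) / 2 = 8 / 2 = 4.

4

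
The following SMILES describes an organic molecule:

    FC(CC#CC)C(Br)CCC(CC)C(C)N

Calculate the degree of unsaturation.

2

Molecular formula: C13H23BrFN.
DoU = (2C + 2 + N − H − X) / 2, where X is the halogen count and O/S are ignored.
    = (2·13 + 2 + 1 − 23 − 2) / 2 = 4 / 2 = 2.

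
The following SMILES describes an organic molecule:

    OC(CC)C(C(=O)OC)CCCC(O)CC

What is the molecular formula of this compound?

Walk through each heavy atom and fill implicit hydrogens from standard valence (C 4, N 3, O 2, S 2, halogen 1):
  atom 1: O, bond orders sum to 1 (valence 2) → 1 H
  atom 2: C, bond orders sum to 3 (valence 4) → 1 H
  atom 3: C, bond orders sum to 2 (valence 4) → 2 H
  atom 4: C, bond orders sum to 1 (valence 4) → 3 H
  atom 5: C, bond orders sum to 3 (valence 4) → 1 H
  atom 6: C, bond orders sum to 4 (valence 4) → 0 H
  atom 7: O, bond orders sum to 2 (valence 2) → 0 H
  atom 8: O, bond orders sum to 2 (valence 2) → 0 H
  atom 9: C, bond orders sum to 1 (valence 4) → 3 H
  atom 10: C, bond orders sum to 2 (valence 4) → 2 H
  atom 11: C, bond orders sum to 2 (valence 4) → 2 H
  atom 12: C, bond orders sum to 2 (valence 4) → 2 H
  atom 13: C, bond orders sum to 3 (valence 4) → 1 H
  atom 14: O, bond orders sum to 1 (valence 2) → 1 H
  atom 15: C, bond orders sum to 2 (valence 4) → 2 H
  atom 16: C, bond orders sum to 1 (valence 4) → 3 H
Totals → C:12, H:24, O:4.

C12H24O4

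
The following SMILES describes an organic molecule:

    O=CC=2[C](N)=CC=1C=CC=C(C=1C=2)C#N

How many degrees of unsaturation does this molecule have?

Degree of unsaturation = (number of rings) + (number of π bonds).
Ring closures in the SMILES: 2.
π bonds: 6 double bonds (each 1 DoU), 1 triple bond (each 2 DoU) → 8 DoU from unsaturation.
Total DoU = 2 + 8 = 10.

10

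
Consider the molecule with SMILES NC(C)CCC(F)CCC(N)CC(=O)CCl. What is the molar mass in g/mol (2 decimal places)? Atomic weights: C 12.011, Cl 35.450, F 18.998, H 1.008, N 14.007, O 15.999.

252.76 g/mol

First, the molecular formula is C11H22ClFN2O (counting implicit H from valence).
  C: 11 × 12.011 = 132.121
  Cl: 1 × 35.450 = 35.450
  F: 1 × 18.998 = 18.998
  H: 22 × 1.008 = 22.176
  N: 2 × 14.007 = 28.014
  O: 1 × 15.999 = 15.999
Sum: 11×12.011 + 1×35.450 + 1×18.998 + 22×1.008 + 2×14.007 + 1×15.999 = 252.758 → 252.76 g/mol.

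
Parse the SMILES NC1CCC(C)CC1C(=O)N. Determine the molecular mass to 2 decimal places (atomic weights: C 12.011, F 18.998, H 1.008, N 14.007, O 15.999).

First, the molecular formula is C8H16N2O (counting implicit H from valence).
  C: 8 × 12.011 = 96.088
  H: 16 × 1.008 = 16.128
  N: 2 × 14.007 = 28.014
  O: 1 × 15.999 = 15.999
Sum: 8×12.011 + 16×1.008 + 2×14.007 + 1×15.999 = 156.229 → 156.23 g/mol.

156.23 g/mol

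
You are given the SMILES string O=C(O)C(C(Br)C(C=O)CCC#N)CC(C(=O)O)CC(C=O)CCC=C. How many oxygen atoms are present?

6

Scan the SMILES for O atoms (remember two-letter symbols like Cl and Br are single atoms).
Oxygen count: 6.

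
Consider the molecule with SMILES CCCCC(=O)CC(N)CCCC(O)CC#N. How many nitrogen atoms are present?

Scan the SMILES for N atoms (remember two-letter symbols like Cl and Br are single atoms).
Nitrogen count: 2.

2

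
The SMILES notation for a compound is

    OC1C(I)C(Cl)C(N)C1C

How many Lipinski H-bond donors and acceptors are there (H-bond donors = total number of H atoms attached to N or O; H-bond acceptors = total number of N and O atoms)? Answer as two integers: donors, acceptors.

3, 2

Donors: find every N or O and count the H atoms it carries.
  atom 1 (O): bond orders sum to 1 → 1 H
  atom 8 (N): bond orders sum to 1 → 2 H
Lipinski HBD = 3.
Acceptors: N atoms = 1, O atoms = 1 → HBA = 2.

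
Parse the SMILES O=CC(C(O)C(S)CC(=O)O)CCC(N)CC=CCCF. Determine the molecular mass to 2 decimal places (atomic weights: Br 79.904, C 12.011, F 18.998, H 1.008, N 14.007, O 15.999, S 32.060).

First, the molecular formula is C14H24FNO4S (counting implicit H from valence).
  C: 14 × 12.011 = 168.154
  F: 1 × 18.998 = 18.998
  H: 24 × 1.008 = 24.192
  N: 1 × 14.007 = 14.007
  O: 4 × 15.999 = 63.996
  S: 1 × 32.060 = 32.060
Sum: 14×12.011 + 1×18.998 + 24×1.008 + 1×14.007 + 4×15.999 + 1×32.060 = 321.407 → 321.41 g/mol.

321.41 g/mol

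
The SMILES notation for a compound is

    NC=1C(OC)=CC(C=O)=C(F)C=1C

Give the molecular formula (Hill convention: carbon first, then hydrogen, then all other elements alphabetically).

Walk through each heavy atom and fill implicit hydrogens from standard valence (C 4, N 3, O 2, S 2, halogen 1):
  atom 1: N, bond orders sum to 1 (valence 3) → 2 H
  atom 2: C, bond orders sum to 4 (valence 4) → 0 H
  atom 3: C, bond orders sum to 4 (valence 4) → 0 H
  atom 4: O, bond orders sum to 2 (valence 2) → 0 H
  atom 5: C, bond orders sum to 1 (valence 4) → 3 H
  atom 6: C, bond orders sum to 3 (valence 4) → 1 H
  atom 7: C, bond orders sum to 4 (valence 4) → 0 H
  atom 8: C, bond orders sum to 3 (valence 4) → 1 H
  atom 9: O, bond orders sum to 2 (valence 2) → 0 H
  atom 10: C, bond orders sum to 4 (valence 4) → 0 H
  atom 11: F (halogen, monovalent) → 0 H
  atom 12: C, bond orders sum to 4 (valence 4) → 0 H
  atom 13: C, bond orders sum to 1 (valence 4) → 3 H
Totals → C:9, H:10, F:1, N:1, O:2.
In Hill order: C9H10FNO2.

C9H10FNO2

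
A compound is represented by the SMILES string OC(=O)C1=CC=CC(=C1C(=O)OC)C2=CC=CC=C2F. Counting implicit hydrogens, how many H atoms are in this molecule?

Walk through each heavy atom and fill implicit hydrogens from standard valence (C 4, N 3, O 2, S 2, halogen 1):
  atom 1: O, bond orders sum to 1 (valence 2) → 1 H
  atom 2: C, bond orders sum to 4 (valence 4) → 0 H
  atom 3: O, bond orders sum to 2 (valence 2) → 0 H
  atom 4: C, bond orders sum to 4 (valence 4) → 0 H
  atom 5: C, bond orders sum to 3 (valence 4) → 1 H
  atom 6: C, bond orders sum to 3 (valence 4) → 1 H
  atom 7: C, bond orders sum to 3 (valence 4) → 1 H
  atom 8: C, bond orders sum to 4 (valence 4) → 0 H
  atom 9: C, bond orders sum to 4 (valence 4) → 0 H
  atom 10: C, bond orders sum to 4 (valence 4) → 0 H
  atom 11: O, bond orders sum to 2 (valence 2) → 0 H
  atom 12: O, bond orders sum to 2 (valence 2) → 0 H
  atom 13: C, bond orders sum to 1 (valence 4) → 3 H
  atom 14: C, bond orders sum to 4 (valence 4) → 0 H
  atom 15: C, bond orders sum to 3 (valence 4) → 1 H
  atom 16: C, bond orders sum to 3 (valence 4) → 1 H
  atom 17: C, bond orders sum to 3 (valence 4) → 1 H
  atom 18: C, bond orders sum to 3 (valence 4) → 1 H
  atom 19: C, bond orders sum to 4 (valence 4) → 0 H
  atom 20: F (halogen, monovalent) → 0 H
Total hydrogens: 11.

11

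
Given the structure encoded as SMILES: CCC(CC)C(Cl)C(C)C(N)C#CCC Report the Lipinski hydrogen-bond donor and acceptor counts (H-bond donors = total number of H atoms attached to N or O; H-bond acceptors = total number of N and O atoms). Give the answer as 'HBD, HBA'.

2, 1

Donors: find every N or O and count the H atoms it carries.
  atom 11 (N): bond orders sum to 1 → 2 H
Lipinski HBD = 2.
Acceptors: N atoms = 1, O atoms = 0 → HBA = 1.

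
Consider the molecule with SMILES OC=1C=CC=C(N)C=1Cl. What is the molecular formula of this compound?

C6H6ClNO

Walk through each heavy atom and fill implicit hydrogens from standard valence (C 4, N 3, O 2, S 2, halogen 1):
  atom 1: O, bond orders sum to 1 (valence 2) → 1 H
  atom 2: C, bond orders sum to 4 (valence 4) → 0 H
  atom 3: C, bond orders sum to 3 (valence 4) → 1 H
  atom 4: C, bond orders sum to 3 (valence 4) → 1 H
  atom 5: C, bond orders sum to 3 (valence 4) → 1 H
  atom 6: C, bond orders sum to 4 (valence 4) → 0 H
  atom 7: N, bond orders sum to 1 (valence 3) → 2 H
  atom 8: C, bond orders sum to 4 (valence 4) → 0 H
  atom 9: Cl (halogen, monovalent) → 0 H
Totals → C:6, H:6, Cl:1, N:1, O:1.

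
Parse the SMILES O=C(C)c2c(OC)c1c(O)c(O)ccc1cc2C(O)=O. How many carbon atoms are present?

14

Count every carbon token in the SMILES (each C, including those in ring-closure positions and inside branches).
Carbon count: 14.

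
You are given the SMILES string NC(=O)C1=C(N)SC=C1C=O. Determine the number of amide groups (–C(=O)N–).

1

The amide motif appears at heavy-atom position 2 in the SMILES.
Other groups present: 1 aldehyde, 1 primary amine.
Amide count: 1.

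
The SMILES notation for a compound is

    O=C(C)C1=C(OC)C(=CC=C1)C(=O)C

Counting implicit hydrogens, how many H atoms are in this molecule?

Walk through each heavy atom and fill implicit hydrogens from standard valence (C 4, N 3, O 2, S 2, halogen 1):
  atom 1: O, bond orders sum to 2 (valence 2) → 0 H
  atom 2: C, bond orders sum to 4 (valence 4) → 0 H
  atom 3: C, bond orders sum to 1 (valence 4) → 3 H
  atom 4: C, bond orders sum to 4 (valence 4) → 0 H
  atom 5: C, bond orders sum to 4 (valence 4) → 0 H
  atom 6: O, bond orders sum to 2 (valence 2) → 0 H
  atom 7: C, bond orders sum to 1 (valence 4) → 3 H
  atom 8: C, bond orders sum to 4 (valence 4) → 0 H
  atom 9: C, bond orders sum to 3 (valence 4) → 1 H
  atom 10: C, bond orders sum to 3 (valence 4) → 1 H
  atom 11: C, bond orders sum to 3 (valence 4) → 1 H
  atom 12: C, bond orders sum to 4 (valence 4) → 0 H
  atom 13: O, bond orders sum to 2 (valence 2) → 0 H
  atom 14: C, bond orders sum to 1 (valence 4) → 3 H
Total hydrogens: 12.

12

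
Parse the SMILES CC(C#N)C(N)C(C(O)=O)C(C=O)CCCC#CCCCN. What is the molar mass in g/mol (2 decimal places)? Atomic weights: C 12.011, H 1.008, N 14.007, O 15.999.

First, the molecular formula is C16H25N3O3 (counting implicit H from valence).
  C: 16 × 12.011 = 192.176
  H: 25 × 1.008 = 25.200
  N: 3 × 14.007 = 42.021
  O: 3 × 15.999 = 47.997
Sum: 16×12.011 + 25×1.008 + 3×14.007 + 3×15.999 = 307.394 → 307.39 g/mol.

307.39 g/mol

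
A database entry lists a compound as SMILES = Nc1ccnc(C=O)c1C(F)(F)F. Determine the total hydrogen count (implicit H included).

5

Walk through each heavy atom and fill implicit hydrogens from standard valence (C 4, N 3, O 2, S 2, halogen 1); for lowercase aromatic atoms, an aromatic c carries 1 H when it has two neighbours and 0 H with three, and aromatic n carries 0 H:
  atom 1: N, bond orders sum to 1 (valence 3) → 2 H
  atom 2: aromatic c, 3 neighbours → 0 H
  atom 3: aromatic c, 2 neighbours → 1 H
  atom 4: aromatic c, 2 neighbours → 1 H
  atom 5: aromatic n, 2 neighbours → 0 H
  atom 6: aromatic c, 3 neighbours → 0 H
  atom 7: C, bond orders sum to 3 (valence 4) → 1 H
  atom 8: O, bond orders sum to 2 (valence 2) → 0 H
  atom 9: aromatic c, 3 neighbours → 0 H
  atom 10: C, bond orders sum to 4 (valence 4) → 0 H
  atom 11: F (halogen, monovalent) → 0 H
  atom 12: F (halogen, monovalent) → 0 H
  atom 13: F (halogen, monovalent) → 0 H
Total hydrogens: 5.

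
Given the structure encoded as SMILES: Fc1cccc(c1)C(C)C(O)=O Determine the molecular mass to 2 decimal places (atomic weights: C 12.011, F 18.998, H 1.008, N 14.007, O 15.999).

168.17 g/mol

First, the molecular formula is C9H9FO2 (counting implicit H from valence).
  C: 9 × 12.011 = 108.099
  F: 1 × 18.998 = 18.998
  H: 9 × 1.008 = 9.072
  O: 2 × 15.999 = 31.998
Sum: 9×12.011 + 1×18.998 + 9×1.008 + 2×15.999 = 168.167 → 168.17 g/mol.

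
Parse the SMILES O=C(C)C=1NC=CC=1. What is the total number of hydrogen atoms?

7

Walk through each heavy atom and fill implicit hydrogens from standard valence (C 4, N 3, O 2, S 2, halogen 1):
  atom 1: O, bond orders sum to 2 (valence 2) → 0 H
  atom 2: C, bond orders sum to 4 (valence 4) → 0 H
  atom 3: C, bond orders sum to 1 (valence 4) → 3 H
  atom 4: C, bond orders sum to 4 (valence 4) → 0 H
  atom 5: N, bond orders sum to 2 (valence 3) → 1 H
  atom 6: C, bond orders sum to 3 (valence 4) → 1 H
  atom 7: C, bond orders sum to 3 (valence 4) → 1 H
  atom 8: C, bond orders sum to 3 (valence 4) → 1 H
Total hydrogens: 7.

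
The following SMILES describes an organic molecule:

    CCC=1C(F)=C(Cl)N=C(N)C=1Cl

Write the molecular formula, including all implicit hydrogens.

C7H7Cl2FN2

Walk through each heavy atom and fill implicit hydrogens from standard valence (C 4, N 3, O 2, S 2, halogen 1):
  atom 1: C, bond orders sum to 1 (valence 4) → 3 H
  atom 2: C, bond orders sum to 2 (valence 4) → 2 H
  atom 3: C, bond orders sum to 4 (valence 4) → 0 H
  atom 4: C, bond orders sum to 4 (valence 4) → 0 H
  atom 5: F (halogen, monovalent) → 0 H
  atom 6: C, bond orders sum to 4 (valence 4) → 0 H
  atom 7: Cl (halogen, monovalent) → 0 H
  atom 8: N, bond orders sum to 3 (valence 3) → 0 H
  atom 9: C, bond orders sum to 4 (valence 4) → 0 H
  atom 10: N, bond orders sum to 1 (valence 3) → 2 H
  atom 11: C, bond orders sum to 4 (valence 4) → 0 H
  atom 12: Cl (halogen, monovalent) → 0 H
Totals → C:7, H:7, Cl:2, F:1, N:2.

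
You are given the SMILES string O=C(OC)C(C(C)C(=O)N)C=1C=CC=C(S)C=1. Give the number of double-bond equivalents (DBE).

6

Degree of unsaturation = (number of rings) + (number of π bonds).
Ring closures in the SMILES: 1.
π bonds: 5 double bonds (each 1 DoU) → 5 DoU from unsaturation.
Total DoU = 1 + 5 = 6.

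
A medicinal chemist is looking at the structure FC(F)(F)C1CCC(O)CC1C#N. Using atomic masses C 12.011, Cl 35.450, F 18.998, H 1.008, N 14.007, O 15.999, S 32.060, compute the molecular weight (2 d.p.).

193.17 g/mol

First, the molecular formula is C8H10F3NO (counting implicit H from valence).
  C: 8 × 12.011 = 96.088
  F: 3 × 18.998 = 56.994
  H: 10 × 1.008 = 10.080
  N: 1 × 14.007 = 14.007
  O: 1 × 15.999 = 15.999
Sum: 8×12.011 + 3×18.998 + 10×1.008 + 1×14.007 + 1×15.999 = 193.168 → 193.17 g/mol.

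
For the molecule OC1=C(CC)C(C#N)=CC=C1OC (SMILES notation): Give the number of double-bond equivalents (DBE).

6

Molecular formula: C10H11NO2.
DoU = (2C + 2 + N − H − X) / 2, where X is the halogen count and O/S are ignored.
    = (2·10 + 2 + 1 − 11 − 0) / 2 = 12 / 2 = 6.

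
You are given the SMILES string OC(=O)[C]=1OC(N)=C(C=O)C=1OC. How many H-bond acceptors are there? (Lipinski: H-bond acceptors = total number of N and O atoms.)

N atoms: 1; O atoms: 5.
Lipinski HBA = 1 + 5 = 6.

6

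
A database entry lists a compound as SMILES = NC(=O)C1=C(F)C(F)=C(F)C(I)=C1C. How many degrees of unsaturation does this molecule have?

5

Degree of unsaturation = (number of rings) + (number of π bonds).
Ring closures in the SMILES: 1.
π bonds: 4 double bonds (each 1 DoU) → 4 DoU from unsaturation.
Total DoU = 1 + 4 = 5.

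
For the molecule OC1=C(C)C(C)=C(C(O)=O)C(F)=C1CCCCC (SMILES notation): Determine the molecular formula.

Walk through each heavy atom and fill implicit hydrogens from standard valence (C 4, N 3, O 2, S 2, halogen 1):
  atom 1: O, bond orders sum to 1 (valence 2) → 1 H
  atom 2: C, bond orders sum to 4 (valence 4) → 0 H
  atom 3: C, bond orders sum to 4 (valence 4) → 0 H
  atom 4: C, bond orders sum to 1 (valence 4) → 3 H
  atom 5: C, bond orders sum to 4 (valence 4) → 0 H
  atom 6: C, bond orders sum to 1 (valence 4) → 3 H
  atom 7: C, bond orders sum to 4 (valence 4) → 0 H
  atom 8: C, bond orders sum to 4 (valence 4) → 0 H
  atom 9: O, bond orders sum to 1 (valence 2) → 1 H
  atom 10: O, bond orders sum to 2 (valence 2) → 0 H
  atom 11: C, bond orders sum to 4 (valence 4) → 0 H
  atom 12: F (halogen, monovalent) → 0 H
  atom 13: C, bond orders sum to 4 (valence 4) → 0 H
  atom 14: C, bond orders sum to 2 (valence 4) → 2 H
  atom 15: C, bond orders sum to 2 (valence 4) → 2 H
  atom 16: C, bond orders sum to 2 (valence 4) → 2 H
  atom 17: C, bond orders sum to 2 (valence 4) → 2 H
  atom 18: C, bond orders sum to 1 (valence 4) → 3 H
Totals → C:14, H:19, F:1, O:3.
In Hill order: C14H19FO3.

C14H19FO3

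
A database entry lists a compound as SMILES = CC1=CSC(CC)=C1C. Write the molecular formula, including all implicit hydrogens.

Walk through each heavy atom and fill implicit hydrogens from standard valence (C 4, N 3, O 2, S 2, halogen 1):
  atom 1: C, bond orders sum to 1 (valence 4) → 3 H
  atom 2: C, bond orders sum to 4 (valence 4) → 0 H
  atom 3: C, bond orders sum to 3 (valence 4) → 1 H
  atom 4: S, bond orders sum to 2 (valence 2) → 0 H
  atom 5: C, bond orders sum to 4 (valence 4) → 0 H
  atom 6: C, bond orders sum to 2 (valence 4) → 2 H
  atom 7: C, bond orders sum to 1 (valence 4) → 3 H
  atom 8: C, bond orders sum to 4 (valence 4) → 0 H
  atom 9: C, bond orders sum to 1 (valence 4) → 3 H
Totals → C:8, H:12, S:1.

C8H12S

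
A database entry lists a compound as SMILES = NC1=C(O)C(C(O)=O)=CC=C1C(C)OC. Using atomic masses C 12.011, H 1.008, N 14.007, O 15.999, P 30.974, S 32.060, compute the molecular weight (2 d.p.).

First, the molecular formula is C10H13NO4 (counting implicit H from valence).
  C: 10 × 12.011 = 120.110
  H: 13 × 1.008 = 13.104
  N: 1 × 14.007 = 14.007
  O: 4 × 15.999 = 63.996
Sum: 10×12.011 + 13×1.008 + 1×14.007 + 4×15.999 = 211.217 → 211.22 g/mol.

211.22 g/mol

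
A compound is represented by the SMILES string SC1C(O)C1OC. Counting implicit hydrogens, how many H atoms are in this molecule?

8

Walk through each heavy atom and fill implicit hydrogens from standard valence (C 4, N 3, O 2, S 2, halogen 1):
  atom 1: S, bond orders sum to 1 (valence 2) → 1 H
  atom 2: C, bond orders sum to 3 (valence 4) → 1 H
  atom 3: C, bond orders sum to 3 (valence 4) → 1 H
  atom 4: O, bond orders sum to 1 (valence 2) → 1 H
  atom 5: C, bond orders sum to 3 (valence 4) → 1 H
  atom 6: O, bond orders sum to 2 (valence 2) → 0 H
  atom 7: C, bond orders sum to 1 (valence 4) → 3 H
Total hydrogens: 8.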